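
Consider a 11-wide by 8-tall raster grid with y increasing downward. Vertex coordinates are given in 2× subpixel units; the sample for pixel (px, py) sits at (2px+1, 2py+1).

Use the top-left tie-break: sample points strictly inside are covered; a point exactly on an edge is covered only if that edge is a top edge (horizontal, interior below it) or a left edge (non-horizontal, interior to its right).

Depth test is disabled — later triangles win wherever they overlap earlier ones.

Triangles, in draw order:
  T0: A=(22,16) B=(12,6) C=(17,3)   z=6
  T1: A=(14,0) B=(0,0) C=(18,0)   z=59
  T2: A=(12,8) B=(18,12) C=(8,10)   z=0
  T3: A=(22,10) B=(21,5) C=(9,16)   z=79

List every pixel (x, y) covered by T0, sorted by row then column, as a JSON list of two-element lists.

T0:
  2·area = 80
  edge (22, 16)→(12, 6): d=(-10,-10) top-left  bias=+0
  edge (12, 6)→(17, 3): d=(5,-3) top-left  bias=+0
  edge (17, 3)→(22, 16): d=(5,13) right/bottom  bias=-1
    (3,0)@(7, 1): e=[0,-40,120] → ·  [on edge]
    (4,1)@(9, 3): e=[0,-24,104] → ·  [on edge]
    (8,1)@(17, 3): e=[80,0,0] → ·  [on edge]
    (5,2)@(11, 5): e=[0,-8,88] → ·  [on edge]
    (7,2)@(15, 5): e=[40,4,36] → #
    (8,2)@(17, 5): e=[60,10,10] → #
    (9,2)@(19, 5): e=[80,16,-16] → ·
    (6,3)@(13, 7): e=[0,8,72] → #  [on edge]
    (9,3)@(19, 7): e=[60,26,-6] → ·
    (3,4)@(7, 9): e=[-80,0,160] → ·  [on edge]
    (6,4)@(13, 9): e=[-20,18,82] → ·
    (7,4)@(15, 9): e=[0,24,56] → #  [on edge]
    (8,5)@(17, 11): e=[0,40,40] → #  [on edge]
    (9,6)@(19, 13): e=[0,56,24] → #  [on edge]
    (10,7)@(21, 15): e=[0,72,8] → #  [on edge]
  covered (12 px):
    · · · · · · · · · · ·
    · · · · · · · · · · ·
    · · · · · · · # # · ·
    · · · · · · # # # · ·
    · · · · · · · # # # ·
    · · · · · · · · # # ·
    · · · · · · · · · # ·
    · · · · · · · · · · #
T1:
  degenerate (2·area = 0) — covers nothing
T2:
  2·area = 28
  edge (12, 8)→(18, 12): d=(6,4) right/bottom  bias=-1
  edge (18, 12)→(8, 10): d=(-10,-2) top-left  bias=+0
  edge (8, 10)→(12, 8): d=(4,-2) top-left  bias=+0
    (1,4)@(3, 9): e=[42,0,-14] → ·  [on edge]
    (5,4)@(11, 9): e=[10,16,2] → #
    (6,4)@(13, 9): e=[2,20,6] → #
    (7,4)@(15, 9): e=[-6,24,10] → ·
    (5,5)@(11, 11): e=[22,-4,10] → ·
    (6,5)@(13, 11): e=[14,0,14] → #  [on edge]
    (7,5)@(15, 11): e=[6,4,18] → #
    (8,5)@(17, 11): e=[-2,8,22] → ·
    (6,6)@(13, 13): e=[26,-20,22] → ·
    (7,6)@(15, 13): e=[18,-16,26] → ·
  covered (4 px):
    · · · · · · · · · · ·
    · · · · · · · · · · ·
    · · · · · · · · · · ·
    · · · · · · · · · · ·
    · · · · · # # · · · ·
    · · · · · · # # · · ·
    · · · · · · · · · · ·
    · · · · · · · · · · ·
T3:
  2·area = 71  (B↔C swapped to make it positive)
  edge (22, 10)→(9, 16): d=(-13,6) right/bottom  bias=-1
  edge (9, 16)→(21, 5): d=(12,-11) top-left  bias=+0
  edge (21, 5)→(22, 10): d=(1,5) right/bottom  bias=-1
    (10,2)@(21, 5): e=[71,0,0] → ·  [on edge]
    (9,3)@(19, 7): e=[57,2,12] → #
    (10,3)@(21, 7): e=[45,24,2] → #
    (8,4)@(17, 9): e=[43,4,24] → #
    (7,5)@(15, 11): e=[29,6,36] → #
    (10,5)@(21, 11): e=[-7,72,6] → ·
    (6,6)@(13, 13): e=[15,8,48] → #
    (8,6)@(17, 13): e=[-9,52,28] → ·
    (9,6)@(19, 13): e=[-21,74,18] → ·
    (5,7)@(11, 15): e=[1,10,60] → #
    (6,7)@(13, 15): e=[-11,32,50] → ·
    (7,7)@(15, 15): e=[-23,54,40] → ·
  covered (11 px):
    · · · · · · · · · · ·
    · · · · · · · · · · ·
    · · · · · · · · · · ·
    · · · · · · · · · # #
    · · · · · · · · # # #
    · · · · · · · # # # ·
    · · · · · · # # · · ·
    · · · · · # · · · · ·

Final: [[7,2],[8,2],[6,3],[7,3],[8,3],[7,4],[8,4],[9,4],[8,5],[9,5],[9,6],[10,7]]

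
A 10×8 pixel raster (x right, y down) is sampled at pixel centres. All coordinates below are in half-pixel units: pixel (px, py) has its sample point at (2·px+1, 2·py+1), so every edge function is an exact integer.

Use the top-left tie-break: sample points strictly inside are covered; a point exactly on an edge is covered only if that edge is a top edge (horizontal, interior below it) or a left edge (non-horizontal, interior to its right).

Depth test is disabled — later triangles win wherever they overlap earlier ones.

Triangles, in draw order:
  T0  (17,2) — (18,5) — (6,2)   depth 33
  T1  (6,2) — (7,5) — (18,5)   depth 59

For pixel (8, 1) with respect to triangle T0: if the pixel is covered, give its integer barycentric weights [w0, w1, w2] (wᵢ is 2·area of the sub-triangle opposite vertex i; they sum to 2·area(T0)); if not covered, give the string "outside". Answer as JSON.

T0:
  2·area = 33
  edge (17, 2)→(18, 5): d=(1,3) right/bottom  bias=-1
  edge (18, 5)→(6, 2): d=(-12,-3) top-left  bias=+0
  edge (6, 2)→(17, 2): d=(11,0) top-left  bias=+0
    (5,1)@(11, 3): e=[19,3,11] → █
    (6,1)@(13, 3): e=[13,9,11] → █
    (7,1)@(15, 3): e=[7,15,11] → █
    (8,1)@(17, 3): e=[1,21,11] → █
    (9,1)@(19, 3): e=[-5,27,11] → ·
    (5,2)@(11, 5): e=[21,-21,33] → ·
    (6,2)@(13, 5): e=[15,-15,33] → ·
    (7,2)@(15, 5): e=[9,-9,33] → ·
    (8,2)@(17, 5): e=[3,-3,33] → ·
  covered (4 px):
    · · · · · · · · · ·
    · · · · · █ █ █ █ ·
    · · · · · · · · · ·
    · · · · · · · · · ·
    · · · · · · · · · ·
    · · · · · · · · · ·
    · · · · · · · · · ·
    · · · · · · · · · ·
T1:
  2·area = 33  (B↔C swapped to make it positive)
  edge (6, 2)→(18, 5): d=(12,3) right/bottom  bias=-1
  edge (18, 5)→(7, 5): d=(-11,0) right/bottom  bias=-1
  edge (7, 5)→(6, 2): d=(-1,-3) top-left  bias=+0
    (3,1)@(7, 3): e=[9,22,2] → █
    (4,1)@(9, 3): e=[3,22,8] → █
    (5,1)@(11, 3): e=[-3,22,14] → ·
    (0,2)@(1, 5): e=[51,0,-18] → ·  [on edge]
    (1,2)@(3, 5): e=[45,0,-12] → ·  [on edge]
    (2,2)@(5, 5): e=[39,0,-6] → ·  [on edge]
    (3,2)@(7, 5): e=[33,0,0] → ·  [on edge]
    (4,2)@(9, 5): e=[27,0,6] → ·  [on edge]
    (5,2)@(11, 5): e=[21,0,12] → ·  [on edge]
    (6,2)@(13, 5): e=[15,0,18] → ·  [on edge]
    (7,2)@(15, 5): e=[9,0,24] → ·  [on edge]
    (8,2)@(17, 5): e=[3,0,30] → ·  [on edge]
    (9,2)@(19, 5): e=[-3,0,36] → ·  [on edge]
    (4,5)@(9, 11): e=[99,-66,0] → ·  [on edge]
  covered (2 px):
    · · · · · · · · · ·
    · · · █ █ · · · · ·
    · · · · · · · · · ·
    · · · · · · · · · ·
    · · · · · · · · · ·
    · · · · · · · · · ·
    · · · · · · · · · ·
    · · · · · · · · · ·

Result: [21,11,1]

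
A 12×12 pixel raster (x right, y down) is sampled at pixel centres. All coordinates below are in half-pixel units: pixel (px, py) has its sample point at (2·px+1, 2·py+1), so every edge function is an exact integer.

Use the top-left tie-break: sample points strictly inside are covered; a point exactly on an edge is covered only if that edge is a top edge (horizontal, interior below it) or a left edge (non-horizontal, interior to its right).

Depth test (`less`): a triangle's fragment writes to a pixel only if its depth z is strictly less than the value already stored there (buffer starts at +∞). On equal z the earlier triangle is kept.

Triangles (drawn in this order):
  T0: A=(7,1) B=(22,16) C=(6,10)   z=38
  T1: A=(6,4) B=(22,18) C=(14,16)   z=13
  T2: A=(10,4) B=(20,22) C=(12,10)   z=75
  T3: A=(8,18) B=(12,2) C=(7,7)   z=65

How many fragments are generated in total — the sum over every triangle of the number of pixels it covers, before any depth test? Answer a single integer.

T0:
  2·area = 150
  edge (7, 1)→(22, 16): d=(15,15) right/bottom  bias=-1
  edge (22, 16)→(6, 10): d=(-16,-6) top-left  bias=+0
  edge (6, 10)→(7, 1): d=(1,-9) top-left  bias=+0
    (3,0)@(7, 1): e=[0,150,0] → ·  [on edge]
    (3,1)@(7, 3): e=[30,118,2] → #
    (4,1)@(9, 3): e=[0,130,20] → ·  [on edge]
    (3,2)@(7, 5): e=[60,86,4] → #
    (4,2)@(9, 5): e=[30,98,22] → #
    (5,2)@(11, 5): e=[0,110,40] → ·  [on edge]
    (3,3)@(7, 7): e=[90,54,6] → #
    (5,3)@(11, 7): e=[30,78,42] → #
    (6,3)@(13, 7): e=[0,90,60] → ·  [on edge]
    (3,4)@(7, 9): e=[120,22,8] → #
    (6,4)@(13, 9): e=[30,58,62] → #
    (7,4)@(15, 9): e=[0,70,80] → ·  [on edge]
    (8,5)@(17, 11): e=[0,50,100] → ·  [on edge]
    (9,6)@(19, 13): e=[0,30,120] → ·  [on edge]
    (10,7)@(21, 15): e=[0,10,140] → ·  [on edge]
    (11,8)@(23, 17): e=[0,-10,160] → ·  [on edge]
    (2,9)@(5, 19): e=[300,-150,0] → ·  [on edge]
  covered (16 px):
    · · · · · · · · · · · ·
    · · · # · · · · · · · ·
    · · · # # · · · · · · ·
    · · · # # # · · · · · ·
    · · · # # # # · · · · ·
    · · · · # # # # · · · ·
    · · · · · · · # # · · ·
    · · · · · · · · · · · ·
    · · · · · · · · · · · ·
    · · · · · · · · · · · ·
    · · · · · · · · · · · ·
    · · · · · · · · · · · ·
T1:
  2·area = 80
  edge (6, 4)→(22, 18): d=(16,14) right/bottom  bias=-1
  edge (22, 18)→(14, 16): d=(-8,-2) top-left  bias=+0
  edge (14, 16)→(6, 4): d=(-8,-12) top-left  bias=+0
    (3,2)@(7, 5): e=[2,74,4] → #
    (4,2)@(9, 5): e=[-26,78,28] → ·
    (3,3)@(7, 7): e=[34,58,-12] → ·
    (4,3)@(9, 7): e=[6,62,12] → #
    (5,3)@(11, 7): e=[-22,66,36] → ·
    (4,4)@(9, 9): e=[38,46,-4] → ·
    (5,4)@(11, 9): e=[10,50,20] → #
    (6,4)@(13, 9): e=[-18,54,44] → ·
    (5,5)@(11, 11): e=[42,34,4] → #
    (6,5)@(13, 11): e=[14,38,28] → #
    (7,5)@(15, 11): e=[-14,42,52] → ·
    (5,6)@(11, 13): e=[74,18,-12] → ·
  covered (10 px):
    · · · · · · · · · · · ·
    · · · · · · · · · · · ·
    · · · # · · · · · · · ·
    · · · · # · · · · · · ·
    · · · · · # · · · · · ·
    · · · · · # # · · · · ·
    · · · · · · # # · · · ·
    · · · · · · · # # · · ·
    · · · · · · · · · # · ·
    · · · · · · · · · · · ·
    · · · · · · · · · · · ·
    · · · · · · · · · · · ·
T2:
  2·area = 24
  edge (10, 4)→(20, 22): d=(10,18) right/bottom  bias=-1
  edge (20, 22)→(12, 10): d=(-8,-12) top-left  bias=+0
  edge (12, 10)→(10, 4): d=(-2,-6) top-left  bias=+0
    (4,0)@(9, 1): e=[-12,36,0] → ·  [on edge]
    (5,3)@(11, 7): e=[12,12,0] → #  [on edge]
    (6,3)@(13, 7): e=[-24,36,12] → ·
    (5,4)@(11, 9): e=[32,-4,-4] → ·
    (6,5)@(13, 11): e=[16,4,4] → #
    (7,5)@(15, 11): e=[-20,28,16] → ·
    (6,6)@(13, 13): e=[36,-12,0] → ·  [on edge]
    (7,6)@(15, 13): e=[0,12,12] → ·  [on edge]
    (8,8)@(17, 17): e=[4,4,16] → #
    (9,8)@(19, 17): e=[-32,28,28] → ·
    (7,9)@(15, 19): e=[60,-36,0] → ·  [on edge]
    (8,9)@(17, 19): e=[24,-12,12] → ·
  covered (3 px):
    · · · · · · · · · · · ·
    · · · · · · · · · · · ·
    · · · · · · · · · · · ·
    · · · · · # · · · · · ·
    · · · · · · · · · · · ·
    · · · · · · # · · · · ·
    · · · · · · · · · · · ·
    · · · · · · · · · · · ·
    · · · · · · · · # · · ·
    · · · · · · · · · · · ·
    · · · · · · · · · · · ·
    · · · · · · · · · · · ·
T3:
  2·area = 60  (B↔C swapped to make it positive)
  edge (8, 18)→(7, 7): d=(-1,-11) top-left  bias=+0
  edge (7, 7)→(12, 2): d=(5,-5) top-left  bias=+0
  edge (12, 2)→(8, 18): d=(-4,16) right/bottom  bias=-1
    (6,0)@(13, 1): e=[72,0,-12] → ·  [on edge]
    (5,1)@(11, 3): e=[48,0,12] → #  [on edge]
    (6,1)@(13, 3): e=[70,10,-20] → ·
    (4,2)@(9, 5): e=[24,0,36] → #  [on edge]
    (6,2)@(13, 5): e=[68,20,-28] → ·
    (3,3)@(7, 7): e=[0,0,60] → #  [on edge]
    (5,3)@(11, 7): e=[44,20,-4] → ·
    (2,4)@(5, 9): e=[-24,0,84] → ·  [on edge]
    (3,4)@(7, 9): e=[-2,10,52] → ·
    (4,4)@(9, 9): e=[20,20,20] → #
    (5,4)@(11, 9): e=[42,30,-12] → ·
    (1,5)@(3, 11): e=[-48,0,108] → ·  [on edge]
    (0,6)@(1, 13): e=[-72,0,132] → ·  [on edge]
  covered (8 px):
    · · · · · · · · · · · ·
    · · · · · # · · · · · ·
    · · · · # # · · · · · ·
    · · · # # · · · · · · ·
    · · · · # · · · · · · ·
    · · · · # · · · · · · ·
    · · · · # · · · · · · ·
    · · · · · · · · · · · ·
    · · · · · · · · · · · ·
    · · · · · · · · · · · ·
    · · · · · · · · · · · ·
    · · · · · · · · · · · ·

Final: 37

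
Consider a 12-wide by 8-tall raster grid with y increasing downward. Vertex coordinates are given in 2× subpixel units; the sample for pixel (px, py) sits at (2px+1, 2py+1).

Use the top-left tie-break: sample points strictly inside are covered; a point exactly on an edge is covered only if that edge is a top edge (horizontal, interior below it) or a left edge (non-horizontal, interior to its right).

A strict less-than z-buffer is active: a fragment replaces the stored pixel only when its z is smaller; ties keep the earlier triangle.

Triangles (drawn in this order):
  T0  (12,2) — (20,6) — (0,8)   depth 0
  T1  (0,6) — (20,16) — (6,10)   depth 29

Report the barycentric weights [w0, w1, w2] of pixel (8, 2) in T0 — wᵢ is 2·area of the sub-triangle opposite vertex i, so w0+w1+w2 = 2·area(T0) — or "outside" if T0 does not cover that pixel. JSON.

T0:
  2·area = 96
  edge (12, 2)→(20, 6): d=(8,4) right/bottom  bias=-1
  edge (20, 6)→(0, 8): d=(-20,2) right/bottom  bias=-1
  edge (0, 8)→(12, 2): d=(12,-6) top-left  bias=+0
    (5,1)@(11, 3): e=[12,78,6] → X
    (6,1)@(13, 3): e=[4,74,18] → X
    (7,1)@(15, 3): e=[-4,70,30] → .
    (3,2)@(7, 5): e=[44,46,6] → X
    (4,2)@(9, 5): e=[36,42,18] → X
    (7,2)@(15, 5): e=[12,30,54] → X
    (8,2)@(17, 5): e=[4,26,66] → X
    (9,2)@(19, 5): e=[-4,22,78] → .
    (1,3)@(3, 7): e=[76,14,6] → X
    (2,3)@(5, 7): e=[68,10,18] → X
    (5,3)@(11, 7): e=[44,-2,54] → .
    (6,3)@(13, 7): e=[36,-6,66] → .
  covered (12 px):
    . . . . . . . . . . . .
    . . . . . X X . . . . .
    . . . X X X X X X . . .
    . X X X X . . . . . . .
    . . . . . . . . . . . .
    . . . . . . . . . . . .
    . . . . . . . . . . . .
    . . . . . . . . . . . .
T1:
  2·area = 20
  edge (0, 6)→(20, 16): d=(20,10) right/bottom  bias=-1
  edge (20, 16)→(6, 10): d=(-14,-6) top-left  bias=+0
  edge (6, 10)→(0, 6): d=(-6,-4) top-left  bias=+0
    (2,4)@(5, 9): e=[10,8,2] → X
    (3,4)@(7, 9): e=[-10,20,10] → .
    (2,5)@(5, 11): e=[50,-20,-10] → .
    (4,5)@(9, 11): e=[10,4,6] → X
    (5,5)@(11, 11): e=[-10,16,14] → .
    (4,6)@(9, 13): e=[50,-24,-6] → .
    (6,6)@(13, 13): e=[10,0,10] → X  [on edge]
    (7,6)@(15, 13): e=[-10,12,18] → .
    (6,7)@(13, 15): e=[50,-28,-2] → .
  covered (3 px):
    . . . . . . . . . . . .
    . . . . . . . . . . . .
    . . . . . . . . . . . .
    . . . . . . . . . . . .
    . . X . . . . . . . . .
    . . . . X . . . . . . .
    . . . . . . X . . . . .
    . . . . . . . . . . . .

Answer: [26,66,4]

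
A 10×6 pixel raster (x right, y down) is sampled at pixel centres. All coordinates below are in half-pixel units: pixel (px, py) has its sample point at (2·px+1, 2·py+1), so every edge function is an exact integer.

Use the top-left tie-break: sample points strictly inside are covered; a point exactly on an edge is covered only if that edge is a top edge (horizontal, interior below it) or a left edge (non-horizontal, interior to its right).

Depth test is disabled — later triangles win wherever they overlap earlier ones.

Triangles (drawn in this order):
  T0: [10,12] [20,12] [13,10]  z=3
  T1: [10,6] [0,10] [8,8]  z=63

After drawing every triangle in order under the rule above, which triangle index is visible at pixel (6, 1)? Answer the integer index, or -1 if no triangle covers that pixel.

T0:
  2·area = 20  (B↔C swapped to make it positive)
  edge (10, 12)→(13, 10): d=(3,-2) top-left  bias=+0
  edge (13, 10)→(20, 12): d=(7,2) right/bottom  bias=-1
  edge (20, 12)→(10, 12): d=(-10,0) right/bottom  bias=-1
    (6,5)@(13, 11): e=[3,7,10] → X
    (7,5)@(15, 11): e=[7,3,10] → X
    (8,5)@(17, 11): e=[11,-1,10] → .
  covered (2 px):
    . . . . . . . . . .
    . . . . . . . . . .
    . . . . . . . . . .
    . . . . . . . . . .
    . . . . . . . . . .
    . . . . . . X X . .
T1:
  2·area = 12  (B↔C swapped to make it positive)
  edge (10, 6)→(8, 8): d=(-2,2) right/bottom  bias=-1
  edge (8, 8)→(0, 10): d=(-8,2) right/bottom  bias=-1
  edge (0, 10)→(10, 6): d=(10,-4) top-left  bias=+0
    (7,0)@(15, 1): e=[0,42,-30] → .  [on edge]
    (6,1)@(13, 3): e=[0,30,-18] → .  [on edge]
    (5,2)@(11, 5): e=[0,18,-6] → .  [on edge]
    (4,3)@(9, 7): e=[0,6,6] → .  [on edge]
    (1,4)@(3, 9): e=[8,2,2] → X
    (2,4)@(5, 9): e=[4,-2,10] → .
    (3,4)@(7, 9): e=[0,-6,18] → .  [on edge]
    (1,5)@(3, 11): e=[4,-14,22] → .
    (2,5)@(5, 11): e=[0,-18,30] → .  [on edge]
  covered (1 px):
    . . . . . . . . . .
    . . . . . . . . . .
    . . . . . . . . . .
    . . . . . . . . . .
    . X . . . . . . . .
    . . . . . . . . . .

Z-buffer (winner per pixel, '.' = empty):
  . . . . . . . . . .
  . . . . . . . . . .
  . . . . . . . . . .
  . . . . . . . . . .
  . 1 . . . . . . . .
  . . . . . . 0 0 . .

Final: -1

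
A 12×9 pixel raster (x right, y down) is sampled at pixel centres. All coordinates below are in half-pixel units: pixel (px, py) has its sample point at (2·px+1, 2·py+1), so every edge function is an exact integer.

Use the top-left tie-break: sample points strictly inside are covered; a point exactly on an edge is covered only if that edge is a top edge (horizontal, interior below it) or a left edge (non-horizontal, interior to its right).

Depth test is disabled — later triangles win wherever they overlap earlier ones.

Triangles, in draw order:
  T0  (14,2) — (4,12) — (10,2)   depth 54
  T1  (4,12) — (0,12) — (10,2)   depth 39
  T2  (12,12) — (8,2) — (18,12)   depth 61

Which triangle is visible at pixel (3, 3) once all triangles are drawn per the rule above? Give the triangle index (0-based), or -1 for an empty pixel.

T0:
  2·area = 40
  edge (14, 2)→(4, 12): d=(-10,10) right/bottom  bias=-1
  edge (4, 12)→(10, 2): d=(6,-10) top-left  bias=+0
  edge (10, 2)→(14, 2): d=(4,0) top-left  bias=+0
    (7,0)@(15, 1): e=[0,44,-4] → .  [on edge]
    (5,1)@(11, 3): e=[20,16,4] → X
    (6,1)@(13, 3): e=[0,36,4] → .  [on edge]
    (4,2)@(9, 5): e=[20,8,12] → X
    (5,2)@(11, 5): e=[0,28,12] → .  [on edge]
    (3,3)@(7, 7): e=[20,0,20] → X  [on edge]
    (4,3)@(9, 7): e=[0,20,20] → .  [on edge]
    (3,4)@(7, 9): e=[0,12,28] → .  [on edge]
    (2,5)@(5, 11): e=[0,4,36] → .  [on edge]
    (1,6)@(3, 13): e=[0,-4,44] → .  [on edge]
    (0,7)@(1, 15): e=[0,-12,52] → .  [on edge]
    (0,8)@(1, 17): e=[-20,0,60] → .  [on edge]
  covered (3 px):
    . . . . . . . . . . . .
    . . . . . X . . . . . .
    . . . . X . . . . . . .
    . . . X . . . . . . . .
    . . . . . . . . . . . .
    . . . . . . . . . . . .
    . . . . . . . . . . . .
    . . . . . . . . . . . .
    . . . . . . . . . . . .
T1:
  2·area = 40
  edge (4, 12)→(0, 12): d=(-4,0) right/bottom  bias=-1
  edge (0, 12)→(10, 2): d=(10,-10) top-left  bias=+0
  edge (10, 2)→(4, 12): d=(-6,10) right/bottom  bias=-1
    (5,0)@(11, 1): e=[44,0,-4] → .  [on edge]
    (4,1)@(9, 3): e=[36,0,4] → X  [on edge]
    (5,1)@(11, 3): e=[36,20,-16] → .
    (3,2)@(7, 5): e=[28,0,12] → X  [on edge]
    (4,2)@(9, 5): e=[28,20,-8] → .
    (2,3)@(5, 7): e=[20,0,20] → X  [on edge]
    (3,3)@(7, 7): e=[20,20,0] → .  [on edge]
    (1,4)@(3, 9): e=[12,0,28] → X  [on edge]
    (3,4)@(7, 9): e=[12,40,-12] → .
    (0,5)@(1, 11): e=[4,0,36] → X  [on edge]
    (2,5)@(5, 11): e=[4,40,-4] → .
    (0,6)@(1, 13): e=[-4,20,24] → .
    (0,8)@(1, 17): e=[-20,60,0] → .  [on edge]
  covered (7 px):
    . . . . . . . . . . . .
    . . . . X . . . . . . .
    . . . X . . . . . . . .
    . . X . . . . . . . . .
    . X X . . . . . . . . .
    X X . . . . . . . . . .
    . . . . . . . . . . . .
    . . . . . . . . . . . .
    . . . . . . . . . . . .
T2:
  2·area = 60
  edge (12, 12)→(8, 2): d=(-4,-10) top-left  bias=+0
  edge (8, 2)→(18, 12): d=(10,10) right/bottom  bias=-1
  edge (18, 12)→(12, 12): d=(-6,0) right/bottom  bias=-1
    (3,0)@(7, 1): e=[-6,0,66] → .  [on edge]
    (4,1)@(9, 3): e=[6,0,54] → .  [on edge]
    (5,2)@(11, 5): e=[18,0,42] → .  [on edge]
    (5,3)@(11, 7): e=[10,20,30] → X
    (6,3)@(13, 7): e=[30,0,30] → .  [on edge]
    (5,4)@(11, 9): e=[2,40,18] → X
    (6,4)@(13, 9): e=[22,20,18] → X
    (7,4)@(15, 9): e=[42,0,18] → .  [on edge]
    (5,5)@(11, 11): e=[-6,60,6] → .
    (6,5)@(13, 11): e=[14,40,6] → X
    (7,5)@(15, 11): e=[34,20,6] → X
    (8,5)@(17, 11): e=[54,0,6] → .  [on edge]
    (9,6)@(19, 13): e=[66,0,-6] → .  [on edge]
    (10,7)@(21, 15): e=[78,0,-18] → .  [on edge]
    (11,8)@(23, 17): e=[90,0,-30] → .  [on edge]
  covered (5 px):
    . . . . . . . . . . . .
    . . . . . . . . . . . .
    . . . . . . . . . . . .
    . . . . . X . . . . . .
    . . . . . X X . . . . .
    . . . . . . X X . . . .
    . . . . . . . . . . . .
    . . . . . . . . . . . .
    . . . . . . . . . . . .

Z-buffer (winner per pixel, '.' = empty):
  . . . . . . . . . . . .
  . . . . 1 0 . . . . . .
  . . . 1 0 . . . . . . .
  . . 1 0 . 2 . . . . . .
  . 1 1 . . 2 2 . . . . .
  1 1 . . . . 2 2 . . . .
  . . . . . . . . . . . .
  . . . . . . . . . . . .
  . . . . . . . . . . . .

Result: 0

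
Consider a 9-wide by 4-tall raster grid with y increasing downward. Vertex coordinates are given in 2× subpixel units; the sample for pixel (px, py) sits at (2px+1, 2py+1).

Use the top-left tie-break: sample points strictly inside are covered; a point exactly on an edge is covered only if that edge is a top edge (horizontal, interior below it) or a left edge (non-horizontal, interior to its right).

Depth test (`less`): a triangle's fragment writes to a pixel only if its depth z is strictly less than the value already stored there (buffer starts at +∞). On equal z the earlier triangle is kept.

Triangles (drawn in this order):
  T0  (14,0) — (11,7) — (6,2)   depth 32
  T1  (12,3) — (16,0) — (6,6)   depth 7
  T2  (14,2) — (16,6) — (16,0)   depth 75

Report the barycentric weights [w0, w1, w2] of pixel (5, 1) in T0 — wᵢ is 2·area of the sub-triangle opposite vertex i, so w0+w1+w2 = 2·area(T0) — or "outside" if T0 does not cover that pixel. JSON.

T0:
  2·area = 50
  edge (14, 0)→(11, 7): d=(-3,7) right/bottom  bias=-1
  edge (11, 7)→(6, 2): d=(-5,-5) top-left  bias=+0
  edge (6, 2)→(14, 0): d=(8,-2) top-left  bias=+0
    (2,0)@(5, 1): e=[60,0,-10] → .  [on edge]
    (5,0)@(11, 1): e=[18,30,2] → X
    (6,0)@(13, 1): e=[4,40,6] → X
    (7,0)@(15, 1): e=[-10,50,10] → .
    (3,1)@(7, 3): e=[40,0,10] → X  [on edge]
    (4,1)@(9, 3): e=[26,10,14] → X
    (6,1)@(13, 3): e=[-2,30,22] → .
    (3,2)@(7, 5): e=[34,-10,26] → .
    (4,2)@(9, 5): e=[20,0,30] → X  [on edge]
    (6,2)@(13, 5): e=[-8,20,38] → .
    (4,3)@(9, 7): e=[14,-10,46] → .
    (5,3)@(11, 7): e=[0,0,50] → .  [on edge]
  covered (7 px):
    . . . . . X X . .
    . . . X X X . . .
    . . . . X X . . .
    . . . . . . . . .
T1:
  2·area = 6  (B↔C swapped to make it positive)
  edge (12, 3)→(6, 6): d=(-6,3) right/bottom  bias=-1
  edge (6, 6)→(16, 0): d=(10,-6) top-left  bias=+0
  edge (16, 0)→(12, 3): d=(-4,3) right/bottom  bias=-1
    (5,1)@(11, 3): e=[3,0,3] → X  [on edge]
    (6,1)@(13, 3): e=[-3,12,-3] → .
    (5,2)@(11, 5): e=[-9,20,-5] → .
  covered (1 px):
    . . . . . . . . .
    . . . . . X . . .
    . . . . . . . . .
    . . . . . . . . .
T2:
  2·area = 12  (B↔C swapped to make it positive)
  edge (14, 2)→(16, 0): d=(2,-2) top-left  bias=+0
  edge (16, 0)→(16, 6): d=(0,6) right/bottom  bias=-1
  edge (16, 6)→(14, 2): d=(-2,-4) top-left  bias=+0
    (7,0)@(15, 1): e=[0,6,6] → X  [on edge]
    (8,0)@(17, 1): e=[4,-6,14] → .
    (6,1)@(13, 3): e=[0,18,-6] → .  [on edge]
    (7,1)@(15, 3): e=[4,6,2] → X
    (8,1)@(17, 3): e=[8,-6,10] → .
    (5,2)@(11, 5): e=[0,30,-18] → .  [on edge]
    (7,2)@(15, 5): e=[8,6,-2] → .
    (4,3)@(9, 7): e=[0,42,-30] → .  [on edge]
  covered (2 px):
    . . . . . . . X .
    . . . . . . . X .
    . . . . . . . . .
    . . . . . . . . .

Final: [20,18,12]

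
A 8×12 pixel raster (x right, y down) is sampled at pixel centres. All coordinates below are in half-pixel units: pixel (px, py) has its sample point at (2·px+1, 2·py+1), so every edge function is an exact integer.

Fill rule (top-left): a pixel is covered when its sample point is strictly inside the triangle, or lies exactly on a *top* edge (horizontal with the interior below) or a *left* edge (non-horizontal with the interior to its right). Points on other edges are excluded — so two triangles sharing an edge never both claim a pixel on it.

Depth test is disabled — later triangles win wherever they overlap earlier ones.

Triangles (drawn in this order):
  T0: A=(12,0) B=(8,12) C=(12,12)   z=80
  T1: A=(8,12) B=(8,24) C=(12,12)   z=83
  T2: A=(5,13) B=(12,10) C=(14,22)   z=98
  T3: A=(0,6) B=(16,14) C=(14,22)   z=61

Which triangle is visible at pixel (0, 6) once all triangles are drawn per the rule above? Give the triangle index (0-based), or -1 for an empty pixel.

T0:
  2·area = 48  (B↔C swapped to make it positive)
  edge (12, 0)→(12, 12): d=(0,12) right/bottom  bias=-1
  edge (12, 12)→(8, 12): d=(-4,0) right/bottom  bias=-1
  edge (8, 12)→(12, 0): d=(4,-12) top-left  bias=+0
    (5,1)@(11, 3): e=[12,36,0] → X  [on edge]
    (6,1)@(13, 3): e=[-12,36,24] → .
    (5,2)@(11, 5): e=[12,28,8] → X
    (6,2)@(13, 5): e=[-12,28,32] → .
    (5,3)@(11, 7): e=[12,20,16] → X
    (6,3)@(13, 7): e=[-12,20,40] → .
    (4,4)@(9, 9): e=[36,12,0] → X  [on edge]
    (6,4)@(13, 9): e=[-12,12,48] → .
    (4,5)@(9, 11): e=[36,4,8] → X
    (6,5)@(13, 11): e=[-12,4,56] → .
    (4,6)@(9, 13): e=[36,-4,16] → .
    (5,6)@(11, 13): e=[12,-4,40] → .
    (3,7)@(7, 15): e=[60,-12,0] → .  [on edge]
    (2,10)@(5, 21): e=[84,-36,0] → .  [on edge]
  covered (7 px):
    . . . . . . . .
    . . . . . X . .
    . . . . . X . .
    . . . . . X . .
    . . . . X X . .
    . . . . X X . .
    . . . . . . . .
    . . . . . . . .
    . . . . . . . .
    . . . . . . . .
    . . . . . . . .
    . . . . . . . .
T1:
  2·area = 48  (B↔C swapped to make it positive)
  edge (8, 12)→(12, 12): d=(4,0) top-left  bias=+0
  edge (12, 12)→(8, 24): d=(-4,12) right/bottom  bias=-1
  edge (8, 24)→(8, 12): d=(0,-12) top-left  bias=+0
    (7,1)@(15, 3): e=[-36,0,84] → .  [on edge]
    (6,4)@(13, 9): e=[-12,0,60] → .  [on edge]
    (4,6)@(9, 13): e=[4,32,12] → X
    (5,6)@(11, 13): e=[4,8,36] → X
    (6,6)@(13, 13): e=[4,-16,60] → .
    (4,7)@(9, 15): e=[12,24,12] → X
    (5,7)@(11, 15): e=[12,0,36] → .  [on edge]
    (4,8)@(9, 17): e=[20,16,12] → X
    (5,8)@(11, 17): e=[20,-8,36] → .
    (4,9)@(9, 19): e=[28,8,12] → X
    (5,9)@(11, 19): e=[28,-16,36] → .
    (4,10)@(9, 21): e=[36,0,12] → .  [on edge]
  covered (5 px):
    . . . . . . . .
    . . . . . . . .
    . . . . . . . .
    . . . . . . . .
    . . . . . . . .
    . . . . . . . .
    . . . . X X . .
    . . . . X . . .
    . . . . X . . .
    . . . . X . . .
    . . . . . . . .
    . . . . . . . .
T2:
  2·area = 90
  edge (5, 13)→(12, 10): d=(7,-3) top-left  bias=+0
  edge (12, 10)→(14, 22): d=(2,12) right/bottom  bias=-1
  edge (14, 22)→(5, 13): d=(-9,-9) top-left  bias=+0
    (0,4)@(1, 9): e=[-40,130,0] → .  [on edge]
    (1,5)@(3, 11): e=[-20,110,0] → .  [on edge]
    (5,5)@(11, 11): e=[4,14,72] → X
    (6,5)@(13, 11): e=[10,-10,90] → .
    (2,6)@(5, 13): e=[0,90,0] → X  [on edge]
    (3,6)@(7, 13): e=[6,66,18] → X
    (4,6)@(9, 13): e=[12,42,36] → X
    (6,6)@(13, 13): e=[24,-6,72] → .
    (2,7)@(5, 15): e=[14,94,-18] → .
    (3,7)@(7, 15): e=[20,70,0] → X  [on edge]
    (6,7)@(13, 15): e=[38,-2,54] → .
    (3,8)@(7, 17): e=[34,74,-18] → .
    (4,8)@(9, 17): e=[40,50,0] → X  [on edge]
    (5,9)@(11, 19): e=[60,30,0] → X  [on edge]
    (6,10)@(13, 21): e=[80,10,0] → X  [on edge]
    (7,11)@(15, 23): e=[100,-10,0] → .  [on edge]
  covered (14 px):
    . . . . . . . .
    . . . . . . . .
    . . . . . . . .
    . . . . . . . .
    . . . . . . . .
    . . . . . X . .
    . . X X X X . .
    . . . X X X . .
    . . . . X X X .
    . . . . . X X .
    . . . . . . X .
    . . . . . . . .
T3:
  2·area = 144
  edge (0, 6)→(16, 14): d=(16,8) right/bottom  bias=-1
  edge (16, 14)→(14, 22): d=(-2,8) right/bottom  bias=-1
  edge (14, 22)→(0, 6): d=(-14,-16) top-left  bias=+0
    (0,3)@(1, 7): e=[8,134,2] → X
    (1,3)@(3, 7): e=[-8,118,34] → .
    (0,4)@(1, 9): e=[40,130,-26] → .
    (1,4)@(3, 9): e=[24,114,6] → X
    (2,4)@(5, 9): e=[8,98,38] → X
    (3,4)@(7, 9): e=[-8,82,70] → .
    (1,5)@(3, 11): e=[56,110,-22] → .
    (2,5)@(5, 11): e=[40,94,10] → X
    (3,5)@(7, 11): e=[24,78,42] → X
    (4,5)@(9, 11): e=[8,62,74] → X
    (5,5)@(11, 11): e=[-8,46,106] → .
    (2,6)@(5, 13): e=[72,90,-18] → .
  covered (18 px):
    . . . . . . . .
    . . . . . . . .
    . . . . . . . .
    X . . . . . . .
    . X X . . . . .
    . . X X X . . .
    . . . X X X X .
    . . . . X X X X
    . . . . . X X X
    . . . . . . X .
    . . . . . . . .
    . . . . . . . .

Z-buffer (winner per pixel, '.' = empty):
  . . . . . . . .
  . . . . . 0 . .
  . . . . . 0 . .
  3 . . . . 0 . .
  . 3 3 . 0 0 . .
  . . 3 3 3 2 . .
  . . 2 3 3 3 3 .
  . . . 2 3 3 3 3
  . . . . 2 3 3 3
  . . . . 1 2 3 .
  . . . . . . 2 .
  . . . . . . . .

Answer: -1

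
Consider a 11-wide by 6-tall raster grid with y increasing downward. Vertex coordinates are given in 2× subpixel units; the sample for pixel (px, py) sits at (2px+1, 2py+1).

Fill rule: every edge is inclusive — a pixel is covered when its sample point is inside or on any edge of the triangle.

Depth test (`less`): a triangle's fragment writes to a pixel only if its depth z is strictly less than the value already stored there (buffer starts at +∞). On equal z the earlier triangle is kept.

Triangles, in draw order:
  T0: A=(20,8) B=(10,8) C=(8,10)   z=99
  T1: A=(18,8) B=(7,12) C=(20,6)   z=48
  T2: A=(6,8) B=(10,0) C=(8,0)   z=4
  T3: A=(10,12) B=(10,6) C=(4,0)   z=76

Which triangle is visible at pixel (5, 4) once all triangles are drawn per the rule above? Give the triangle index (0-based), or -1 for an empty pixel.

T0:
  2·area = 20  (B↔C swapped to make it positive)
  edge (20, 8)→(8, 10): d=(-12,2) inclusive
  edge (8, 10)→(10, 8): d=(2,-2) inclusive
  edge (10, 8)→(20, 8): d=(10,0) inclusive
    (8,0)@(17, 1): e=[90,0,-70] → .  [on edge]
    (7,1)@(15, 3): e=[70,0,-50] → .  [on edge]
    (6,2)@(13, 5): e=[50,0,-30] → .  [on edge]
    (5,3)@(11, 7): e=[30,0,-10] → .  [on edge]
    (4,4)@(9, 9): e=[10,0,10] → X  [on edge]
    (5,4)@(11, 9): e=[6,4,10] → X
    (6,4)@(13, 9): e=[2,8,10] → X
    (7,4)@(15, 9): e=[-2,12,10] → .
    (3,5)@(7, 11): e=[-10,0,30] → .  [on edge]
    (4,5)@(9, 11): e=[-14,4,30] → .
    (5,5)@(11, 11): e=[-18,8,30] → .
    (6,5)@(13, 11): e=[-22,12,30] → .
  covered (3 px):
    . . . . . . . . . . .
    . . . . . . . . . . .
    . . . . . . . . . . .
    . . . . . . . . . . .
    . . . . X X X . . . .
    . . . . . . . . . . .
T1:
  2·area = 14
  edge (18, 8)→(7, 12): d=(-11,4) inclusive
  edge (7, 12)→(20, 6): d=(13,-6) inclusive
  edge (20, 6)→(18, 8): d=(-2,2) inclusive
    (10,2)@(21, 5): e=[21,-7,0] → .  [on edge]
    (9,3)@(19, 7): e=[7,7,0] → X  [on edge]
    (10,3)@(21, 7): e=[-1,19,-4] → .
    (7,4)@(15, 9): e=[1,9,4] → X
    (8,4)@(17, 9): e=[-7,21,0] → .  [on edge]
    (9,4)@(19, 9): e=[-15,33,-4] → .
    (7,5)@(15, 11): e=[-21,35,0] → .  [on edge]
  covered (2 px):
    . . . . . . . . . . .
    . . . . . . . . . . .
    . . . . . . . . . . .
    . . . . . . . . . X .
    . . . . . . . X . . .
    . . . . . . . . . . .
T2:
  2·area = 16  (B↔C swapped to make it positive)
  edge (6, 8)→(8, 0): d=(2,-8) inclusive
  edge (8, 0)→(10, 0): d=(2,0) inclusive
  edge (10, 0)→(6, 8): d=(-4,8) inclusive
    (4,0)@(9, 1): e=[10,2,4] → X
    (5,0)@(11, 1): e=[26,2,-12] → .
    (4,1)@(9, 3): e=[14,6,-4] → .
    (3,2)@(7, 5): e=[2,10,4] → X
    (4,2)@(9, 5): e=[18,10,-12] → .
    (3,3)@(7, 7): e=[6,14,-4] → .
  covered (2 px):
    . . . . X . . . . . .
    . . . . . . . . . . .
    . . . X . . . . . . .
    . . . . . . . . . . .
    . . . . . . . . . . .
    . . . . . . . . . . .
T3:
  2·area = 36  (B↔C swapped to make it positive)
  edge (10, 12)→(4, 0): d=(-6,-12) inclusive
  edge (4, 0)→(10, 6): d=(6,6) inclusive
  edge (10, 6)→(10, 12): d=(0,6) inclusive
    (2,0)@(5, 1): e=[6,0,30] → X  [on edge]
    (3,0)@(7, 1): e=[30,-12,18] → .
    (2,1)@(5, 3): e=[-6,12,30] → .
    (3,1)@(7, 3): e=[18,0,18] → X  [on edge]
    (4,1)@(9, 3): e=[42,-12,6] → .
    (3,2)@(7, 5): e=[6,12,18] → X
    (4,2)@(9, 5): e=[30,0,6] → X  [on edge]
    (5,2)@(11, 5): e=[54,-12,-6] → .
    (3,3)@(7, 7): e=[-6,24,18] → .
    (4,3)@(9, 7): e=[18,12,6] → X
    (5,3)@(11, 7): e=[42,0,-6] → .  [on edge]
    (4,4)@(9, 9): e=[6,24,6] → X
    (6,4)@(13, 9): e=[54,0,-18] → .  [on edge]
    (7,5)@(15, 11): e=[66,0,-30] → .  [on edge]
  covered (6 px):
    . . X . . . . . . . .
    . . . X . . . . . . .
    . . . X X . . . . . .
    . . . . X . . . . . .
    . . . . X . . . . . .
    . . . . . . . . . . .

Z-buffer (winner per pixel, '.' = empty):
  . . 3 . 2 . . . . . .
  . . . 3 . . . . . . .
  . . . 2 3 . . . . . .
  . . . . 3 . . . . 1 .
  . . . . 3 0 0 1 . . .
  . . . . . . . . . . .

Answer: 0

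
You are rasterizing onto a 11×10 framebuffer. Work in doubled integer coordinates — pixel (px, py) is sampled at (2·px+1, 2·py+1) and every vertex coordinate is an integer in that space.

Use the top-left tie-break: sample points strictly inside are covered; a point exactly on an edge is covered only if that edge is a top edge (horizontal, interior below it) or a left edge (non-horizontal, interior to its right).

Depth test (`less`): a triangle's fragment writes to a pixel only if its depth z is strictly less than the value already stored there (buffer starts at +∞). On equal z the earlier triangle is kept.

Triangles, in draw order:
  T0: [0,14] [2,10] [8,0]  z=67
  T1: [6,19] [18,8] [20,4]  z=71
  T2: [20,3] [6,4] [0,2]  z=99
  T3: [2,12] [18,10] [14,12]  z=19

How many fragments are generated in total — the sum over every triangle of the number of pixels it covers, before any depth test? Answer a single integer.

T0:
  2·area = 4
  edge (0, 14)→(2, 10): d=(2,-4) top-left  bias=+0
  edge (2, 10)→(8, 0): d=(6,-10) top-left  bias=+0
  edge (8, 0)→(0, 14): d=(-8,14) right/bottom  bias=-1
    (2,2)@(5, 5): e=[2,0,2] → #  [on edge]
    (3,2)@(7, 5): e=[10,20,-26] → ·
    (2,3)@(5, 7): e=[6,12,-14] → ·
  covered (1 px):
    · · · · · · · · · · ·
    · · · · · · · · · · ·
    · · # · · · · · · · ·
    · · · · · · · · · · ·
    · · · · · · · · · · ·
    · · · · · · · · · · ·
    · · · · · · · · · · ·
    · · · · · · · · · · ·
    · · · · · · · · · · ·
    · · · · · · · · · · ·
T1:
  2·area = 26  (B↔C swapped to make it positive)
  edge (6, 19)→(20, 4): d=(14,-15) top-left  bias=+0
  edge (20, 4)→(18, 8): d=(-2,4) right/bottom  bias=-1
  edge (18, 8)→(6, 19): d=(-12,11) right/bottom  bias=-1
  covered (0 px):
    · · · · · · · · · · ·
    · · · · · · · · · · ·
    · · · · · · · · · · ·
    · · · · · · · · · · ·
    · · · · · · · · · · ·
    · · · · · · · · · · ·
    · · · · · · · · · · ·
    · · · · · · · · · · ·
    · · · · · · · · · · ·
    · · · · · · · · · · ·
T2:
  2·area = 34
  edge (20, 3)→(6, 4): d=(-14,1) right/bottom  bias=-1
  edge (6, 4)→(0, 2): d=(-6,-2) top-left  bias=+0
  edge (0, 2)→(20, 3): d=(20,1) right/bottom  bias=-1
    (1,1)@(3, 3): e=[17,0,17] → #  [on edge]
    (2,1)@(5, 3): e=[15,4,15] → #
    (3,1)@(7, 3): e=[13,8,13] → #
    (4,1)@(9, 3): e=[11,12,11] → #
    (5,1)@(11, 3): e=[9,16,9] → #
    (6,1)@(13, 3): e=[7,20,7] → #
    (7,1)@(15, 3): e=[5,24,5] → #
    (8,1)@(17, 3): e=[3,28,3] → #
    (9,1)@(19, 3): e=[1,32,1] → #
    (10,1)@(21, 3): e=[-1,36,-1] → ·
    (1,2)@(3, 5): e=[-11,-12,57] → ·
    (2,2)@(5, 5): e=[-13,-8,55] → ·
    (4,2)@(9, 5): e=[-17,0,51] → ·  [on edge]
    (7,3)@(15, 7): e=[-51,0,85] → ·  [on edge]
    (10,4)@(21, 9): e=[-85,0,119] → ·  [on edge]
  covered (9 px):
    · · · · · · · · · · ·
    · # # # # # # # # # ·
    · · · · · · · · · · ·
    · · · · · · · · · · ·
    · · · · · · · · · · ·
    · · · · · · · · · · ·
    · · · · · · · · · · ·
    · · · · · · · · · · ·
    · · · · · · · · · · ·
    · · · · · · · · · · ·
T3:
  2·area = 24
  edge (2, 12)→(18, 10): d=(16,-2) top-left  bias=+0
  edge (18, 10)→(14, 12): d=(-4,2) right/bottom  bias=-1
  edge (14, 12)→(2, 12): d=(-12,0) right/bottom  bias=-1
    (5,5)@(11, 11): e=[2,10,12] → #
    (6,5)@(13, 11): e=[6,6,12] → #
    (7,5)@(15, 11): e=[10,2,12] → #
    (8,5)@(17, 11): e=[14,-2,12] → ·
    (5,6)@(11, 13): e=[34,2,-12] → ·
    (6,6)@(13, 13): e=[38,-2,-12] → ·
    (7,6)@(15, 13): e=[42,-6,-12] → ·
  covered (3 px):
    · · · · · · · · · · ·
    · · · · · · · · · · ·
    · · · · · · · · · · ·
    · · · · · · · · · · ·
    · · · · · · · · · · ·
    · · · · · # # # · · ·
    · · · · · · · · · · ·
    · · · · · · · · · · ·
    · · · · · · · · · · ·
    · · · · · · · · · · ·

Result: 13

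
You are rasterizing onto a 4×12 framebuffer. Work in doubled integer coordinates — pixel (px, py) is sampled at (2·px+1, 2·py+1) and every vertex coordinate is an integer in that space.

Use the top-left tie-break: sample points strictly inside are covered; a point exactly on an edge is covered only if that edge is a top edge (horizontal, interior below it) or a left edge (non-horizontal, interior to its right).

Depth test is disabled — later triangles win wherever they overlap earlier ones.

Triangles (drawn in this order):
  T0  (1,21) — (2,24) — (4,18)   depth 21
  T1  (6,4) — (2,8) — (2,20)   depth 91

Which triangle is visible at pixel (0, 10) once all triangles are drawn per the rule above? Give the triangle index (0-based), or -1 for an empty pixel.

T0:
  2·area = 12  (B↔C swapped to make it positive)
  edge (1, 21)→(4, 18): d=(3,-3) top-left  bias=+0
  edge (4, 18)→(2, 24): d=(-2,6) right/bottom  bias=-1
  edge (2, 24)→(1, 21): d=(-1,-3) top-left  bias=+0
    (3,4)@(7, 9): e=[-18,0,30] → ·  [on edge]
    (2,7)@(5, 15): e=[-6,0,18] → ·  [on edge]
    (3,7)@(7, 15): e=[0,-12,24] → ·  [on edge]
    (2,8)@(5, 17): e=[0,-4,16] → ·  [on edge]
    (1,9)@(3, 19): e=[0,4,8] → #  [on edge]
    (2,9)@(5, 19): e=[6,-8,14] → ·
    (0,10)@(1, 21): e=[0,12,0] → #  [on edge]
    (1,10)@(3, 21): e=[6,0,6] → ·  [on edge]
    (0,11)@(1, 23): e=[6,8,-2] → ·
  covered (2 px):
    · · · ·
    · · · ·
    · · · ·
    · · · ·
    · · · ·
    · · · ·
    · · · ·
    · · · ·
    · · · ·
    · # · ·
    # · · ·
    · · · ·
T1:
  2·area = 48  (B↔C swapped to make it positive)
  edge (6, 4)→(2, 20): d=(-4,16) right/bottom  bias=-1
  edge (2, 20)→(2, 8): d=(0,-12) top-left  bias=+0
  edge (2, 8)→(6, 4): d=(4,-4) top-left  bias=+0
    (3,1)@(7, 3): e=[-12,60,0] → ·  [on edge]
    (2,2)@(5, 5): e=[12,36,0] → #  [on edge]
    (3,2)@(7, 5): e=[-20,60,8] → ·
    (1,3)@(3, 7): e=[36,12,0] → #  [on edge]
    (3,3)@(7, 7): e=[-28,60,16] → ·
    (0,4)@(1, 9): e=[60,-12,0] → ·  [on edge]
    (1,4)@(3, 9): e=[28,12,8] → #
    (2,4)@(5, 9): e=[-4,36,16] → ·
    (1,5)@(3, 11): e=[20,12,16] → #
    (2,5)@(5, 11): e=[-12,36,24] → ·
    (1,6)@(3, 13): e=[12,12,24] → #
    (2,6)@(5, 13): e=[-20,36,32] → ·
  covered (7 px):
    · · · ·
    · · · ·
    · · # ·
    · # # ·
    · # · ·
    · # · ·
    · # · ·
    · # · ·
    · · · ·
    · · · ·
    · · · ·
    · · · ·

Z-buffer (winner per pixel, '.' = empty):
  . . . .
  . . . .
  . . 1 .
  . 1 1 .
  . 1 . .
  . 1 . .
  . 1 . .
  . 1 . .
  . . . .
  . 0 . .
  0 . . .
  . . . .

Result: 0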